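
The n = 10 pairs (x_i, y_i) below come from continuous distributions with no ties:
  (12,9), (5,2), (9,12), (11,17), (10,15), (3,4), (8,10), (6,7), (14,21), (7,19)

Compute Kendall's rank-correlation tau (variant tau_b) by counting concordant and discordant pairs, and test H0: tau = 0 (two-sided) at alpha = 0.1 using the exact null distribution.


Step 1: Enumerate the 45 unordered pairs (i,j) with i<j and classify each by sign(x_j-x_i) * sign(y_j-y_i).
  (1,2):dx=-7,dy=-7->C; (1,3):dx=-3,dy=+3->D; (1,4):dx=-1,dy=+8->D; (1,5):dx=-2,dy=+6->D
  (1,6):dx=-9,dy=-5->C; (1,7):dx=-4,dy=+1->D; (1,8):dx=-6,dy=-2->C; (1,9):dx=+2,dy=+12->C
  (1,10):dx=-5,dy=+10->D; (2,3):dx=+4,dy=+10->C; (2,4):dx=+6,dy=+15->C; (2,5):dx=+5,dy=+13->C
  (2,6):dx=-2,dy=+2->D; (2,7):dx=+3,dy=+8->C; (2,8):dx=+1,dy=+5->C; (2,9):dx=+9,dy=+19->C
  (2,10):dx=+2,dy=+17->C; (3,4):dx=+2,dy=+5->C; (3,5):dx=+1,dy=+3->C; (3,6):dx=-6,dy=-8->C
  (3,7):dx=-1,dy=-2->C; (3,8):dx=-3,dy=-5->C; (3,9):dx=+5,dy=+9->C; (3,10):dx=-2,dy=+7->D
  (4,5):dx=-1,dy=-2->C; (4,6):dx=-8,dy=-13->C; (4,7):dx=-3,dy=-7->C; (4,8):dx=-5,dy=-10->C
  (4,9):dx=+3,dy=+4->C; (4,10):dx=-4,dy=+2->D; (5,6):dx=-7,dy=-11->C; (5,7):dx=-2,dy=-5->C
  (5,8):dx=-4,dy=-8->C; (5,9):dx=+4,dy=+6->C; (5,10):dx=-3,dy=+4->D; (6,7):dx=+5,dy=+6->C
  (6,8):dx=+3,dy=+3->C; (6,9):dx=+11,dy=+17->C; (6,10):dx=+4,dy=+15->C; (7,8):dx=-2,dy=-3->C
  (7,9):dx=+6,dy=+11->C; (7,10):dx=-1,dy=+9->D; (8,9):dx=+8,dy=+14->C; (8,10):dx=+1,dy=+12->C
  (9,10):dx=-7,dy=-2->C
Step 2: C = 35, D = 10, total pairs = 45.
Step 3: tau = (C - D)/(n(n-1)/2) = (35 - 10)/45 = 0.555556.
Step 4: Exact two-sided p-value (enumerate n! = 3628800 permutations of y under H0): p = 0.028609.
Step 5: alpha = 0.1. reject H0.

tau_b = 0.5556 (C=35, D=10), p = 0.028609, reject H0.


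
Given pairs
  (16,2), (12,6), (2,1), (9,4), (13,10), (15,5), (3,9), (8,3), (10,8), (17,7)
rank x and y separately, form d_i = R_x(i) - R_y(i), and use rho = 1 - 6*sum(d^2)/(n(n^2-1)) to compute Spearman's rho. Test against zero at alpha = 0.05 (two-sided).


Step 1: Rank x and y separately (midranks; no ties here).
rank(x): 16->9, 12->6, 2->1, 9->4, 13->7, 15->8, 3->2, 8->3, 10->5, 17->10
rank(y): 2->2, 6->6, 1->1, 4->4, 10->10, 5->5, 9->9, 3->3, 8->8, 7->7
Step 2: d_i = R_x(i) - R_y(i); compute d_i^2.
  (9-2)^2=49, (6-6)^2=0, (1-1)^2=0, (4-4)^2=0, (7-10)^2=9, (8-5)^2=9, (2-9)^2=49, (3-3)^2=0, (5-8)^2=9, (10-7)^2=9
sum(d^2) = 134.
Step 3: rho = 1 - 6*134 / (10*(10^2 - 1)) = 1 - 804/990 = 0.187879.
Step 4: Under H0, t = rho * sqrt((n-2)/(1-rho^2)) = 0.5410 ~ t(8).
Step 5: Two-sided p-value from the t-distribution with 8 df = 0.603218.
Step 6: alpha = 0.05. fail to reject H0.

rho = 0.1879, p = 0.603218, fail to reject H0 at alpha = 0.05.


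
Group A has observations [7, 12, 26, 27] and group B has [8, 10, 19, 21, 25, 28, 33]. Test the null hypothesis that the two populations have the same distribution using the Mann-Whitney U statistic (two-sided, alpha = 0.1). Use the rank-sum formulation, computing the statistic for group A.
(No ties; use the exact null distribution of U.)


Step 1: Combine and sort all 11 observations; assign midranks.
sorted (value, group): (7,X), (8,Y), (10,Y), (12,X), (19,Y), (21,Y), (25,Y), (26,X), (27,X), (28,Y), (33,Y)
ranks: 7->1, 8->2, 10->3, 12->4, 19->5, 21->6, 25->7, 26->8, 27->9, 28->10, 33->11
Step 2: Rank sum for X: R1 = 1 + 4 + 8 + 9 = 22.
Step 3: U_X = R1 - n1(n1+1)/2 = 22 - 4*5/2 = 22 - 10 = 12.
       U_Y = n1*n2 - U_X = 28 - 12 = 16.
Step 4: No ties, so the exact null distribution of U (based on enumerating the C(11,4) = 330 equally likely rank assignments) gives the two-sided p-value.
Step 5: p-value = 0.787879; compare to alpha = 0.1. fail to reject H0.

U_X = 12, p = 0.787879, fail to reject H0 at alpha = 0.1.


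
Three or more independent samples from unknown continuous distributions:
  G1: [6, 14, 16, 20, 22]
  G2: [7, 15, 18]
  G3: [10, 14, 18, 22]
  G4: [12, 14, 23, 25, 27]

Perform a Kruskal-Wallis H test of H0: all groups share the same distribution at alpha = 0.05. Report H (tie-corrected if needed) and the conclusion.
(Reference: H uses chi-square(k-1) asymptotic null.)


Step 1: Combine all N = 17 observations and assign midranks.
sorted (value, group, rank): (6,G1,1), (7,G2,2), (10,G3,3), (12,G4,4), (14,G1,6), (14,G3,6), (14,G4,6), (15,G2,8), (16,G1,9), (18,G2,10.5), (18,G3,10.5), (20,G1,12), (22,G1,13.5), (22,G3,13.5), (23,G4,15), (25,G4,16), (27,G4,17)
Step 2: Sum ranks within each group.
R_1 = 41.5 (n_1 = 5)
R_2 = 20.5 (n_2 = 3)
R_3 = 33 (n_3 = 4)
R_4 = 58 (n_4 = 5)
Step 3: H = 12/(N(N+1)) * sum(R_i^2/n_i) - 3(N+1)
     = 12/(17*18) * (41.5^2/5 + 20.5^2/3 + 33^2/4 + 58^2/5) - 3*18
     = 0.039216 * 1429.58 - 54
     = 2.062092.
Step 4: Ties present; correction factor C = 1 - 36/(17^3 - 17) = 0.992647. Corrected H = 2.062092 / 0.992647 = 2.077366.
Step 5: Under H0, H ~ chi^2(3); p-value = 0.556505.
Step 6: alpha = 0.05. fail to reject H0.

H = 2.0774, df = 3, p = 0.556505, fail to reject H0.


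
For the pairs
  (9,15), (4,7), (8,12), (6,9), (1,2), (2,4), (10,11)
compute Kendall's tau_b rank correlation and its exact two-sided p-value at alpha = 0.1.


Step 1: Enumerate the 21 unordered pairs (i,j) with i<j and classify each by sign(x_j-x_i) * sign(y_j-y_i).
  (1,2):dx=-5,dy=-8->C; (1,3):dx=-1,dy=-3->C; (1,4):dx=-3,dy=-6->C; (1,5):dx=-8,dy=-13->C
  (1,6):dx=-7,dy=-11->C; (1,7):dx=+1,dy=-4->D; (2,3):dx=+4,dy=+5->C; (2,4):dx=+2,dy=+2->C
  (2,5):dx=-3,dy=-5->C; (2,6):dx=-2,dy=-3->C; (2,7):dx=+6,dy=+4->C; (3,4):dx=-2,dy=-3->C
  (3,5):dx=-7,dy=-10->C; (3,6):dx=-6,dy=-8->C; (3,7):dx=+2,dy=-1->D; (4,5):dx=-5,dy=-7->C
  (4,6):dx=-4,dy=-5->C; (4,7):dx=+4,dy=+2->C; (5,6):dx=+1,dy=+2->C; (5,7):dx=+9,dy=+9->C
  (6,7):dx=+8,dy=+7->C
Step 2: C = 19, D = 2, total pairs = 21.
Step 3: tau = (C - D)/(n(n-1)/2) = (19 - 2)/21 = 0.809524.
Step 4: Exact two-sided p-value (enumerate n! = 5040 permutations of y under H0): p = 0.010714.
Step 5: alpha = 0.1. reject H0.

tau_b = 0.8095 (C=19, D=2), p = 0.010714, reject H0.


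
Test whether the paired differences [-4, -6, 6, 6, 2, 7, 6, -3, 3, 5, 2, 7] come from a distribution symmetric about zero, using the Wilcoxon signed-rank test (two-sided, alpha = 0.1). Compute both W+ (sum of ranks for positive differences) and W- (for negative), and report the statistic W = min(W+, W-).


Step 1: Drop any zero differences (none here) and take |d_i|.
|d| = [4, 6, 6, 6, 2, 7, 6, 3, 3, 5, 2, 7]
Step 2: Midrank |d_i| (ties get averaged ranks).
ranks: |4|->5, |6|->8.5, |6|->8.5, |6|->8.5, |2|->1.5, |7|->11.5, |6|->8.5, |3|->3.5, |3|->3.5, |5|->6, |2|->1.5, |7|->11.5
Step 3: Attach original signs; sum ranks with positive sign and with negative sign.
W+ = 8.5 + 8.5 + 1.5 + 11.5 + 8.5 + 3.5 + 6 + 1.5 + 11.5 = 61
W- = 5 + 8.5 + 3.5 = 17
(Check: W+ + W- = 78 should equal n(n+1)/2 = 78.)
Step 4: Test statistic W = min(W+, W-) = 17.
Step 5: Ties in |d|, so use the tie-corrected normal approximation.
        E[W] = n(n+1)/4 = 12*13/4 = 39.
        Tie groups: |d|=2 (t=2), |d|=3 (t=2), |d|=6 (t=4), |d|=7 (t=2); sum(t^3 - t) = 78.
        Var[W] = n(n+1)(2n+1)/24 - sum(t^3-t)/48 = 3900/24 - 78/48 = 160.875.
        z = (W - E[W]) / sqrt(Var[W]) = (17 - 39) / 12.6837 = -1.7345.
        Two-sided p = 2*Phi(z) = 0.082827.
Step 6: alpha = 0.1. reject H0.

W+ = 61, W- = 17, W = min = 17, p = 0.082827, reject H0.


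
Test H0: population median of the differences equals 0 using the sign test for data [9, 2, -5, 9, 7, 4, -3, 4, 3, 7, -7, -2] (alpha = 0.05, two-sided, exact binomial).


Step 1: Discard zero differences. Original n = 12; n_eff = number of nonzero differences = 12.
Nonzero differences (with sign): +9, +2, -5, +9, +7, +4, -3, +4, +3, +7, -7, -2
Step 2: Count signs: positive = 8, negative = 4.
Step 3: Under H0: P(positive) = 0.5, so the number of positives S ~ Bin(12, 0.5).
Step 4: Two-sided exact p-value = sum of Bin(12,0.5) probabilities at or below the observed probability = 0.387695.
Step 5: alpha = 0.05. fail to reject H0.

n_eff = 12, pos = 8, neg = 4, p = 0.387695, fail to reject H0.


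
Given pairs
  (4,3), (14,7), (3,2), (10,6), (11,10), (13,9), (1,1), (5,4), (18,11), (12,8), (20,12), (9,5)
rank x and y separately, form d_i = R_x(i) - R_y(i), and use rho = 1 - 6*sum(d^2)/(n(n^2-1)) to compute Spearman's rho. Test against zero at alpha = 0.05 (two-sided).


Step 1: Rank x and y separately (midranks; no ties here).
rank(x): 4->3, 14->10, 3->2, 10->6, 11->7, 13->9, 1->1, 5->4, 18->11, 12->8, 20->12, 9->5
rank(y): 3->3, 7->7, 2->2, 6->6, 10->10, 9->9, 1->1, 4->4, 11->11, 8->8, 12->12, 5->5
Step 2: d_i = R_x(i) - R_y(i); compute d_i^2.
  (3-3)^2=0, (10-7)^2=9, (2-2)^2=0, (6-6)^2=0, (7-10)^2=9, (9-9)^2=0, (1-1)^2=0, (4-4)^2=0, (11-11)^2=0, (8-8)^2=0, (12-12)^2=0, (5-5)^2=0
sum(d^2) = 18.
Step 3: rho = 1 - 6*18 / (12*(12^2 - 1)) = 1 - 108/1716 = 0.937063.
Step 4: Under H0, t = rho * sqrt((n-2)/(1-rho^2)) = 8.4868 ~ t(10).
Step 5: Two-sided p-value from the t-distribution with 10 df = 0.000007.
Step 6: alpha = 0.05. reject H0.

rho = 0.9371, p = 0.000007, reject H0 at alpha = 0.05.


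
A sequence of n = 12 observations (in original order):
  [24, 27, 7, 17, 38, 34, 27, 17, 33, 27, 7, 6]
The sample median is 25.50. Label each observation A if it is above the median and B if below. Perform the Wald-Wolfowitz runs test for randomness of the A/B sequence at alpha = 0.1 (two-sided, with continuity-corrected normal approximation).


Step 1: Compute median = 25.50; label A = above, B = below.
Labels in order: BABBAAABAABB  (n_A = 6, n_B = 6)
Step 2: Count runs R = 7.
Step 3: Under H0 (random ordering), E[R] = 2*n_A*n_B/(n_A+n_B) + 1 = 2*6*6/12 + 1 = 7.0000.
        Var[R] = 2*n_A*n_B*(2*n_A*n_B - n_A - n_B) / ((n_A+n_B)^2 * (n_A+n_B-1)) = 4320/1584 = 2.7273.
        SD[R] = 1.6514.
Step 4: R = E[R], so z = 0 with no continuity correction.
Step 5: Two-sided p-value via normal approximation = 2*(1 - Phi(|z|)) = 1.000000.
Step 6: alpha = 0.1. fail to reject H0.

R = 7, z = 0.0000, p = 1.000000, fail to reject H0.


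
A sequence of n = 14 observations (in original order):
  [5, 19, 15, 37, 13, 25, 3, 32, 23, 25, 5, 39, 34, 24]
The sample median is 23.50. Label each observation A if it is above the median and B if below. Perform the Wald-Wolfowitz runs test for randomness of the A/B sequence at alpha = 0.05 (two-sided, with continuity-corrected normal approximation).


Step 1: Compute median = 23.50; label A = above, B = below.
Labels in order: BBBABABABABAAA  (n_A = 7, n_B = 7)
Step 2: Count runs R = 10.
Step 3: Under H0 (random ordering), E[R] = 2*n_A*n_B/(n_A+n_B) + 1 = 2*7*7/14 + 1 = 8.0000.
        Var[R] = 2*n_A*n_B*(2*n_A*n_B - n_A - n_B) / ((n_A+n_B)^2 * (n_A+n_B-1)) = 8232/2548 = 3.2308.
        SD[R] = 1.7974.
Step 4: Continuity-corrected z = (R - 0.5 - E[R]) / SD[R] = (10 - 0.5 - 8.0000) / 1.7974 = 0.8345.
Step 5: Two-sided p-value via normal approximation = 2*(1 - Phi(|z|)) = 0.403986.
Step 6: alpha = 0.05. fail to reject H0.

R = 10, z = 0.8345, p = 0.403986, fail to reject H0.


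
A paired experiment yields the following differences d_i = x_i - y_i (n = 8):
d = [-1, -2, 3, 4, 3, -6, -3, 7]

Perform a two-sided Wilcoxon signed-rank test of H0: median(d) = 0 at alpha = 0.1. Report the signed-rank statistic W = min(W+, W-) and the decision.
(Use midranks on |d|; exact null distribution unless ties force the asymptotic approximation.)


Step 1: Drop any zero differences (none here) and take |d_i|.
|d| = [1, 2, 3, 4, 3, 6, 3, 7]
Step 2: Midrank |d_i| (ties get averaged ranks).
ranks: |1|->1, |2|->2, |3|->4, |4|->6, |3|->4, |6|->7, |3|->4, |7|->8
Step 3: Attach original signs; sum ranks with positive sign and with negative sign.
W+ = 4 + 6 + 4 + 8 = 22
W- = 1 + 2 + 7 + 4 = 14
(Check: W+ + W- = 36 should equal n(n+1)/2 = 36.)
Step 4: Test statistic W = min(W+, W-) = 14.
Step 5: Ties in |d|, so use the tie-corrected normal approximation.
        E[W] = n(n+1)/4 = 8*9/4 = 18.
        Tie groups: |d|=3 (t=3); sum(t^3 - t) = 24.
        Var[W] = n(n+1)(2n+1)/24 - sum(t^3-t)/48 = 1224/24 - 24/48 = 50.5.
        z = (W - E[W]) / sqrt(Var[W]) = (14 - 18) / 7.1063 = -0.5629.
        Two-sided p = 2*Phi(z) = 0.573518.
Step 6: alpha = 0.1. fail to reject H0.

W+ = 22, W- = 14, W = min = 14, p = 0.573518, fail to reject H0.


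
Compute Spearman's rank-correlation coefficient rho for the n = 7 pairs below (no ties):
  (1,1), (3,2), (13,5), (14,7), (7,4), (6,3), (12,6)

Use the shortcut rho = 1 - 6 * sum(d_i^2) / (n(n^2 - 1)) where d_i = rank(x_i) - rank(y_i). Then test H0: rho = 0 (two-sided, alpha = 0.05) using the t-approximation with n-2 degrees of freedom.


Step 1: Rank x and y separately (midranks; no ties here).
rank(x): 1->1, 3->2, 13->6, 14->7, 7->4, 6->3, 12->5
rank(y): 1->1, 2->2, 5->5, 7->7, 4->4, 3->3, 6->6
Step 2: d_i = R_x(i) - R_y(i); compute d_i^2.
  (1-1)^2=0, (2-2)^2=0, (6-5)^2=1, (7-7)^2=0, (4-4)^2=0, (3-3)^2=0, (5-6)^2=1
sum(d^2) = 2.
Step 3: rho = 1 - 6*2 / (7*(7^2 - 1)) = 1 - 12/336 = 0.964286.
Step 4: Under H0, t = rho * sqrt((n-2)/(1-rho^2)) = 8.1408 ~ t(5).
Step 5: Two-sided p-value from the t-distribution with 5 df = 0.000454.
Step 6: alpha = 0.05. reject H0.

rho = 0.9643, p = 0.000454, reject H0 at alpha = 0.05.


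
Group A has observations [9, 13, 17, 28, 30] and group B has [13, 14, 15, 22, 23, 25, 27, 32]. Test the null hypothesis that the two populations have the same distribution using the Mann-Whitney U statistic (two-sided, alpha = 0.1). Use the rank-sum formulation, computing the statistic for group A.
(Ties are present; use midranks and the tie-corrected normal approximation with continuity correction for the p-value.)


Step 1: Combine and sort all 13 observations; assign midranks.
sorted (value, group): (9,X), (13,X), (13,Y), (14,Y), (15,Y), (17,X), (22,Y), (23,Y), (25,Y), (27,Y), (28,X), (30,X), (32,Y)
ranks: 9->1, 13->2.5, 13->2.5, 14->4, 15->5, 17->6, 22->7, 23->8, 25->9, 27->10, 28->11, 30->12, 32->13
Step 2: Rank sum for X: R1 = 1 + 2.5 + 6 + 11 + 12 = 32.5.
Step 3: U_X = R1 - n1(n1+1)/2 = 32.5 - 5*6/2 = 32.5 - 15 = 17.5.
       U_Y = n1*n2 - U_X = 40 - 17.5 = 22.5.
Step 4: Ties are present, so use the tie-corrected normal approximation (with continuity correction) for the p-value.
Step 5: p-value = 0.769390; compare to alpha = 0.1. fail to reject H0.

U_X = 17.5, p = 0.769390, fail to reject H0 at alpha = 0.1.


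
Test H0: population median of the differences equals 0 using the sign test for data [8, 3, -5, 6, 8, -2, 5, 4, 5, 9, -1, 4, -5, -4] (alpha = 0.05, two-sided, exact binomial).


Step 1: Discard zero differences. Original n = 14; n_eff = number of nonzero differences = 14.
Nonzero differences (with sign): +8, +3, -5, +6, +8, -2, +5, +4, +5, +9, -1, +4, -5, -4
Step 2: Count signs: positive = 9, negative = 5.
Step 3: Under H0: P(positive) = 0.5, so the number of positives S ~ Bin(14, 0.5).
Step 4: Two-sided exact p-value = sum of Bin(14,0.5) probabilities at or below the observed probability = 0.423950.
Step 5: alpha = 0.05. fail to reject H0.

n_eff = 14, pos = 9, neg = 5, p = 0.423950, fail to reject H0.


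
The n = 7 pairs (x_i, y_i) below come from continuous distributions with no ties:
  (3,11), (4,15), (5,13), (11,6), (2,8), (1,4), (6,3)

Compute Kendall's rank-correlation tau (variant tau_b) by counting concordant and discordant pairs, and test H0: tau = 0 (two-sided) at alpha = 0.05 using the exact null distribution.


Step 1: Enumerate the 21 unordered pairs (i,j) with i<j and classify each by sign(x_j-x_i) * sign(y_j-y_i).
  (1,2):dx=+1,dy=+4->C; (1,3):dx=+2,dy=+2->C; (1,4):dx=+8,dy=-5->D; (1,5):dx=-1,dy=-3->C
  (1,6):dx=-2,dy=-7->C; (1,7):dx=+3,dy=-8->D; (2,3):dx=+1,dy=-2->D; (2,4):dx=+7,dy=-9->D
  (2,5):dx=-2,dy=-7->C; (2,6):dx=-3,dy=-11->C; (2,7):dx=+2,dy=-12->D; (3,4):dx=+6,dy=-7->D
  (3,5):dx=-3,dy=-5->C; (3,6):dx=-4,dy=-9->C; (3,7):dx=+1,dy=-10->D; (4,5):dx=-9,dy=+2->D
  (4,6):dx=-10,dy=-2->C; (4,7):dx=-5,dy=-3->C; (5,6):dx=-1,dy=-4->C; (5,7):dx=+4,dy=-5->D
  (6,7):dx=+5,dy=-1->D
Step 2: C = 11, D = 10, total pairs = 21.
Step 3: tau = (C - D)/(n(n-1)/2) = (11 - 10)/21 = 0.047619.
Step 4: Exact two-sided p-value (enumerate n! = 5040 permutations of y under H0): p = 1.000000.
Step 5: alpha = 0.05. fail to reject H0.

tau_b = 0.0476 (C=11, D=10), p = 1.000000, fail to reject H0.


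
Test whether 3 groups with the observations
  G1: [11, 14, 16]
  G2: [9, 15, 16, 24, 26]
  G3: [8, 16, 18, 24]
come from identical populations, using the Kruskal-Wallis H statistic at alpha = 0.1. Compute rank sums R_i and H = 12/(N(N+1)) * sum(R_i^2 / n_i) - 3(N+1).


Step 1: Combine all N = 12 observations and assign midranks.
sorted (value, group, rank): (8,G3,1), (9,G2,2), (11,G1,3), (14,G1,4), (15,G2,5), (16,G1,7), (16,G2,7), (16,G3,7), (18,G3,9), (24,G2,10.5), (24,G3,10.5), (26,G2,12)
Step 2: Sum ranks within each group.
R_1 = 14 (n_1 = 3)
R_2 = 36.5 (n_2 = 5)
R_3 = 27.5 (n_3 = 4)
Step 3: H = 12/(N(N+1)) * sum(R_i^2/n_i) - 3(N+1)
     = 12/(12*13) * (14^2/3 + 36.5^2/5 + 27.5^2/4) - 3*13
     = 0.076923 * 520.846 - 39
     = 1.065064.
Step 4: Ties present; correction factor C = 1 - 30/(12^3 - 12) = 0.982517. Corrected H = 1.065064 / 0.982517 = 1.084015.
Step 5: Under H0, H ~ chi^2(2); p-value = 0.581579.
Step 6: alpha = 0.1. fail to reject H0.

H = 1.0840, df = 2, p = 0.581579, fail to reject H0.


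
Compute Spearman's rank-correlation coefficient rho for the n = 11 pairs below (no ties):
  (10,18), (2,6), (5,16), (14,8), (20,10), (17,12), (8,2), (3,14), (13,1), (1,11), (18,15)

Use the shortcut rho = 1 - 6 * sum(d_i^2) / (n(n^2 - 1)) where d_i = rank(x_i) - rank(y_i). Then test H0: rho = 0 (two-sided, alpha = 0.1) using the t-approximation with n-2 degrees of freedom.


Step 1: Rank x and y separately (midranks; no ties here).
rank(x): 10->6, 2->2, 5->4, 14->8, 20->11, 17->9, 8->5, 3->3, 13->7, 1->1, 18->10
rank(y): 18->11, 6->3, 16->10, 8->4, 10->5, 12->7, 2->2, 14->8, 1->1, 11->6, 15->9
Step 2: d_i = R_x(i) - R_y(i); compute d_i^2.
  (6-11)^2=25, (2-3)^2=1, (4-10)^2=36, (8-4)^2=16, (11-5)^2=36, (9-7)^2=4, (5-2)^2=9, (3-8)^2=25, (7-1)^2=36, (1-6)^2=25, (10-9)^2=1
sum(d^2) = 214.
Step 3: rho = 1 - 6*214 / (11*(11^2 - 1)) = 1 - 1284/1320 = 0.027273.
Step 4: Under H0, t = rho * sqrt((n-2)/(1-rho^2)) = 0.0818 ~ t(9).
Step 5: Two-sided p-value from the t-distribution with 9 df = 0.936558.
Step 6: alpha = 0.1. fail to reject H0.

rho = 0.0273, p = 0.936558, fail to reject H0 at alpha = 0.1.


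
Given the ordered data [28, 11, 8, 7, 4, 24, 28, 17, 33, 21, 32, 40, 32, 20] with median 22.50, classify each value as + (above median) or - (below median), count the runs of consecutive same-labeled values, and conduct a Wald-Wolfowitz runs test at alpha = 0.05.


Step 1: Compute median = 22.50; label A = above, B = below.
Labels in order: ABBBBAABABAAAB  (n_A = 7, n_B = 7)
Step 2: Count runs R = 8.
Step 3: Under H0 (random ordering), E[R] = 2*n_A*n_B/(n_A+n_B) + 1 = 2*7*7/14 + 1 = 8.0000.
        Var[R] = 2*n_A*n_B*(2*n_A*n_B - n_A - n_B) / ((n_A+n_B)^2 * (n_A+n_B-1)) = 8232/2548 = 3.2308.
        SD[R] = 1.7974.
Step 4: R = E[R], so z = 0 with no continuity correction.
Step 5: Two-sided p-value via normal approximation = 2*(1 - Phi(|z|)) = 1.000000.
Step 6: alpha = 0.05. fail to reject H0.

R = 8, z = 0.0000, p = 1.000000, fail to reject H0.


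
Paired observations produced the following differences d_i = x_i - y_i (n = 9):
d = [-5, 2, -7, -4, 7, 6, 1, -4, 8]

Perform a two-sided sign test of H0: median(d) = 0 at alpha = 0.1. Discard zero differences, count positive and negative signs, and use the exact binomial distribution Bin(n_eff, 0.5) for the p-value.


Step 1: Discard zero differences. Original n = 9; n_eff = number of nonzero differences = 9.
Nonzero differences (with sign): -5, +2, -7, -4, +7, +6, +1, -4, +8
Step 2: Count signs: positive = 5, negative = 4.
Step 3: Under H0: P(positive) = 0.5, so the number of positives S ~ Bin(9, 0.5).
Step 4: Two-sided exact p-value = sum of Bin(9,0.5) probabilities at or below the observed probability = 1.000000.
Step 5: alpha = 0.1. fail to reject H0.

n_eff = 9, pos = 5, neg = 4, p = 1.000000, fail to reject H0.


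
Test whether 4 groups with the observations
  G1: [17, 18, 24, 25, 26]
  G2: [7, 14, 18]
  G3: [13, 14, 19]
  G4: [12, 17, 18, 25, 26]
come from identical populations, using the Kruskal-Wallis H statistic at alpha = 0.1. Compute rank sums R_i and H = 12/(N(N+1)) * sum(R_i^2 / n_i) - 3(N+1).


Step 1: Combine all N = 16 observations and assign midranks.
sorted (value, group, rank): (7,G2,1), (12,G4,2), (13,G3,3), (14,G2,4.5), (14,G3,4.5), (17,G1,6.5), (17,G4,6.5), (18,G1,9), (18,G2,9), (18,G4,9), (19,G3,11), (24,G1,12), (25,G1,13.5), (25,G4,13.5), (26,G1,15.5), (26,G4,15.5)
Step 2: Sum ranks within each group.
R_1 = 56.5 (n_1 = 5)
R_2 = 14.5 (n_2 = 3)
R_3 = 18.5 (n_3 = 3)
R_4 = 46.5 (n_4 = 5)
Step 3: H = 12/(N(N+1)) * sum(R_i^2/n_i) - 3(N+1)
     = 12/(16*17) * (56.5^2/5 + 14.5^2/3 + 18.5^2/3 + 46.5^2/5) - 3*17
     = 0.044118 * 1255.07 - 51
     = 4.370588.
Step 4: Ties present; correction factor C = 1 - 48/(16^3 - 16) = 0.988235. Corrected H = 4.370588 / 0.988235 = 4.422619.
Step 5: Under H0, H ~ chi^2(3); p-value = 0.219297.
Step 6: alpha = 0.1. fail to reject H0.

H = 4.4226, df = 3, p = 0.219297, fail to reject H0.


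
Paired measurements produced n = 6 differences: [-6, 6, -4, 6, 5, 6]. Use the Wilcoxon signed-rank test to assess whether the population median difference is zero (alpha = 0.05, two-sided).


Step 1: Drop any zero differences (none here) and take |d_i|.
|d| = [6, 6, 4, 6, 5, 6]
Step 2: Midrank |d_i| (ties get averaged ranks).
ranks: |6|->4.5, |6|->4.5, |4|->1, |6|->4.5, |5|->2, |6|->4.5
Step 3: Attach original signs; sum ranks with positive sign and with negative sign.
W+ = 4.5 + 4.5 + 2 + 4.5 = 15.5
W- = 4.5 + 1 = 5.5
(Check: W+ + W- = 21 should equal n(n+1)/2 = 21.)
Step 4: Test statistic W = min(W+, W-) = 5.5.
Step 5: Ties in |d|, so use the tie-corrected normal approximation.
        E[W] = n(n+1)/4 = 6*7/4 = 10.5.
        Tie groups: |d|=6 (t=4); sum(t^3 - t) = 60.
        Var[W] = n(n+1)(2n+1)/24 - sum(t^3-t)/48 = 546/24 - 60/48 = 21.5.
        z = (W - E[W]) / sqrt(Var[W]) = (5.5 - 10.5) / 4.6368 = -1.0783.
        Two-sided p = 2*Phi(z) = 0.280888.
Step 6: alpha = 0.05. fail to reject H0.

W+ = 15.5, W- = 5.5, W = min = 5.5, p = 0.280888, fail to reject H0.


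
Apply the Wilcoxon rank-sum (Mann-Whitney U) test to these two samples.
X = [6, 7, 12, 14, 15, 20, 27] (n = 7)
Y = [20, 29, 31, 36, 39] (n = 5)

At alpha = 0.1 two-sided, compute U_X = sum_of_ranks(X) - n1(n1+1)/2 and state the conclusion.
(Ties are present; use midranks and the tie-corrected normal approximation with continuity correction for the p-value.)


Step 1: Combine and sort all 12 observations; assign midranks.
sorted (value, group): (6,X), (7,X), (12,X), (14,X), (15,X), (20,X), (20,Y), (27,X), (29,Y), (31,Y), (36,Y), (39,Y)
ranks: 6->1, 7->2, 12->3, 14->4, 15->5, 20->6.5, 20->6.5, 27->8, 29->9, 31->10, 36->11, 39->12
Step 2: Rank sum for X: R1 = 1 + 2 + 3 + 4 + 5 + 6.5 + 8 = 29.5.
Step 3: U_X = R1 - n1(n1+1)/2 = 29.5 - 7*8/2 = 29.5 - 28 = 1.5.
       U_Y = n1*n2 - U_X = 35 - 1.5 = 33.5.
Step 4: Ties are present, so use the tie-corrected normal approximation (with continuity correction) for the p-value.
Step 5: p-value = 0.011682; compare to alpha = 0.1. reject H0.

U_X = 1.5, p = 0.011682, reject H0 at alpha = 0.1.


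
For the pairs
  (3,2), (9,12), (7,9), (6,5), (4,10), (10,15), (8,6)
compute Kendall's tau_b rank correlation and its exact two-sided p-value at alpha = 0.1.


Step 1: Enumerate the 21 unordered pairs (i,j) with i<j and classify each by sign(x_j-x_i) * sign(y_j-y_i).
  (1,2):dx=+6,dy=+10->C; (1,3):dx=+4,dy=+7->C; (1,4):dx=+3,dy=+3->C; (1,5):dx=+1,dy=+8->C
  (1,6):dx=+7,dy=+13->C; (1,7):dx=+5,dy=+4->C; (2,3):dx=-2,dy=-3->C; (2,4):dx=-3,dy=-7->C
  (2,5):dx=-5,dy=-2->C; (2,6):dx=+1,dy=+3->C; (2,7):dx=-1,dy=-6->C; (3,4):dx=-1,dy=-4->C
  (3,5):dx=-3,dy=+1->D; (3,6):dx=+3,dy=+6->C; (3,7):dx=+1,dy=-3->D; (4,5):dx=-2,dy=+5->D
  (4,6):dx=+4,dy=+10->C; (4,7):dx=+2,dy=+1->C; (5,6):dx=+6,dy=+5->C; (5,7):dx=+4,dy=-4->D
  (6,7):dx=-2,dy=-9->C
Step 2: C = 17, D = 4, total pairs = 21.
Step 3: tau = (C - D)/(n(n-1)/2) = (17 - 4)/21 = 0.619048.
Step 4: Exact two-sided p-value (enumerate n! = 5040 permutations of y under H0): p = 0.069048.
Step 5: alpha = 0.1. reject H0.

tau_b = 0.6190 (C=17, D=4), p = 0.069048, reject H0.


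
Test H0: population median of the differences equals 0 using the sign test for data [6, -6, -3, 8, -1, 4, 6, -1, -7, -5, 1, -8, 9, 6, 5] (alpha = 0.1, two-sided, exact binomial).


Step 1: Discard zero differences. Original n = 15; n_eff = number of nonzero differences = 15.
Nonzero differences (with sign): +6, -6, -3, +8, -1, +4, +6, -1, -7, -5, +1, -8, +9, +6, +5
Step 2: Count signs: positive = 8, negative = 7.
Step 3: Under H0: P(positive) = 0.5, so the number of positives S ~ Bin(15, 0.5).
Step 4: Two-sided exact p-value = sum of Bin(15,0.5) probabilities at or below the observed probability = 1.000000.
Step 5: alpha = 0.1. fail to reject H0.

n_eff = 15, pos = 8, neg = 7, p = 1.000000, fail to reject H0.


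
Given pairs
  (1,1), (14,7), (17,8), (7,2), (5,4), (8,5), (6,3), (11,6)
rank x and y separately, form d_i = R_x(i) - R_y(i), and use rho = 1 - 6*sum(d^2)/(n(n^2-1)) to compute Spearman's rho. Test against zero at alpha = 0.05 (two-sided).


Step 1: Rank x and y separately (midranks; no ties here).
rank(x): 1->1, 14->7, 17->8, 7->4, 5->2, 8->5, 6->3, 11->6
rank(y): 1->1, 7->7, 8->8, 2->2, 4->4, 5->5, 3->3, 6->6
Step 2: d_i = R_x(i) - R_y(i); compute d_i^2.
  (1-1)^2=0, (7-7)^2=0, (8-8)^2=0, (4-2)^2=4, (2-4)^2=4, (5-5)^2=0, (3-3)^2=0, (6-6)^2=0
sum(d^2) = 8.
Step 3: rho = 1 - 6*8 / (8*(8^2 - 1)) = 1 - 48/504 = 0.904762.
Step 4: Under H0, t = rho * sqrt((n-2)/(1-rho^2)) = 5.2034 ~ t(6).
Step 5: Two-sided p-value from the t-distribution with 6 df = 0.002008.
Step 6: alpha = 0.05. reject H0.

rho = 0.9048, p = 0.002008, reject H0 at alpha = 0.05.


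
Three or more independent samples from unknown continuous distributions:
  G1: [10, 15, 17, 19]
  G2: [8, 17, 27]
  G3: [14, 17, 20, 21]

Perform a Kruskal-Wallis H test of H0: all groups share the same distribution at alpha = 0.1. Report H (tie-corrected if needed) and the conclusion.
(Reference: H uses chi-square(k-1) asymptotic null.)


Step 1: Combine all N = 11 observations and assign midranks.
sorted (value, group, rank): (8,G2,1), (10,G1,2), (14,G3,3), (15,G1,4), (17,G1,6), (17,G2,6), (17,G3,6), (19,G1,8), (20,G3,9), (21,G3,10), (27,G2,11)
Step 2: Sum ranks within each group.
R_1 = 20 (n_1 = 4)
R_2 = 18 (n_2 = 3)
R_3 = 28 (n_3 = 4)
Step 3: H = 12/(N(N+1)) * sum(R_i^2/n_i) - 3(N+1)
     = 12/(11*12) * (20^2/4 + 18^2/3 + 28^2/4) - 3*12
     = 0.090909 * 404 - 36
     = 0.727273.
Step 4: Ties present; correction factor C = 1 - 24/(11^3 - 11) = 0.981818. Corrected H = 0.727273 / 0.981818 = 0.740741.
Step 5: Under H0, H ~ chi^2(2); p-value = 0.690479.
Step 6: alpha = 0.1. fail to reject H0.

H = 0.7407, df = 2, p = 0.690479, fail to reject H0.


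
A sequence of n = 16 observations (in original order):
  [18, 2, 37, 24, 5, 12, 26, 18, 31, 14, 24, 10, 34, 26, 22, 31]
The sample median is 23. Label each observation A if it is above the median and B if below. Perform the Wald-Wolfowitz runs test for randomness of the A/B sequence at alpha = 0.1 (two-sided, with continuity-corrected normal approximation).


Step 1: Compute median = 23; label A = above, B = below.
Labels in order: BBAABBABABABAABA  (n_A = 8, n_B = 8)
Step 2: Count runs R = 12.
Step 3: Under H0 (random ordering), E[R] = 2*n_A*n_B/(n_A+n_B) + 1 = 2*8*8/16 + 1 = 9.0000.
        Var[R] = 2*n_A*n_B*(2*n_A*n_B - n_A - n_B) / ((n_A+n_B)^2 * (n_A+n_B-1)) = 14336/3840 = 3.7333.
        SD[R] = 1.9322.
Step 4: Continuity-corrected z = (R - 0.5 - E[R]) / SD[R] = (12 - 0.5 - 9.0000) / 1.9322 = 1.2939.
Step 5: Two-sided p-value via normal approximation = 2*(1 - Phi(|z|)) = 0.195709.
Step 6: alpha = 0.1. fail to reject H0.

R = 12, z = 1.2939, p = 0.195709, fail to reject H0.


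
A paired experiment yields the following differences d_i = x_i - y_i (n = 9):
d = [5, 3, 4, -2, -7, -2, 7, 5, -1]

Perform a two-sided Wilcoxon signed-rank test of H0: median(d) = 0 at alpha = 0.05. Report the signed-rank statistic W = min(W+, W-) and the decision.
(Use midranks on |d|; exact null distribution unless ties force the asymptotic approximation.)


Step 1: Drop any zero differences (none here) and take |d_i|.
|d| = [5, 3, 4, 2, 7, 2, 7, 5, 1]
Step 2: Midrank |d_i| (ties get averaged ranks).
ranks: |5|->6.5, |3|->4, |4|->5, |2|->2.5, |7|->8.5, |2|->2.5, |7|->8.5, |5|->6.5, |1|->1
Step 3: Attach original signs; sum ranks with positive sign and with negative sign.
W+ = 6.5 + 4 + 5 + 8.5 + 6.5 = 30.5
W- = 2.5 + 8.5 + 2.5 + 1 = 14.5
(Check: W+ + W- = 45 should equal n(n+1)/2 = 45.)
Step 4: Test statistic W = min(W+, W-) = 14.5.
Step 5: Ties in |d|, so use the tie-corrected normal approximation.
        E[W] = n(n+1)/4 = 9*10/4 = 22.5.
        Tie groups: |d|=2 (t=2), |d|=5 (t=2), |d|=7 (t=2); sum(t^3 - t) = 18.
        Var[W] = n(n+1)(2n+1)/24 - sum(t^3-t)/48 = 1710/24 - 18/48 = 70.875.
        z = (W - E[W]) / sqrt(Var[W]) = (14.5 - 22.5) / 8.4187 = -0.9503.
        Two-sided p = 2*Phi(z) = 0.341979.
Step 6: alpha = 0.05. fail to reject H0.

W+ = 30.5, W- = 14.5, W = min = 14.5, p = 0.341979, fail to reject H0.


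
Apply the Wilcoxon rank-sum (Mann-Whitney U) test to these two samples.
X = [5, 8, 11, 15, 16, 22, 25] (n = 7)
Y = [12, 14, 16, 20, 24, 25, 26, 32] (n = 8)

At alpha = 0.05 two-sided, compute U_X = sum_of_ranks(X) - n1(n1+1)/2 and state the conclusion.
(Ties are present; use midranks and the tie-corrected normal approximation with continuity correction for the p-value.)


Step 1: Combine and sort all 15 observations; assign midranks.
sorted (value, group): (5,X), (8,X), (11,X), (12,Y), (14,Y), (15,X), (16,X), (16,Y), (20,Y), (22,X), (24,Y), (25,X), (25,Y), (26,Y), (32,Y)
ranks: 5->1, 8->2, 11->3, 12->4, 14->5, 15->6, 16->7.5, 16->7.5, 20->9, 22->10, 24->11, 25->12.5, 25->12.5, 26->14, 32->15
Step 2: Rank sum for X: R1 = 1 + 2 + 3 + 6 + 7.5 + 10 + 12.5 = 42.
Step 3: U_X = R1 - n1(n1+1)/2 = 42 - 7*8/2 = 42 - 28 = 14.
       U_Y = n1*n2 - U_X = 56 - 14 = 42.
Step 4: Ties are present, so use the tie-corrected normal approximation (with continuity correction) for the p-value.
Step 5: p-value = 0.117555; compare to alpha = 0.05. fail to reject H0.

U_X = 14, p = 0.117555, fail to reject H0 at alpha = 0.05.


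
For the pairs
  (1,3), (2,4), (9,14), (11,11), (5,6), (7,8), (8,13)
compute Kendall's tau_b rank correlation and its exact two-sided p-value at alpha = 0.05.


Step 1: Enumerate the 21 unordered pairs (i,j) with i<j and classify each by sign(x_j-x_i) * sign(y_j-y_i).
  (1,2):dx=+1,dy=+1->C; (1,3):dx=+8,dy=+11->C; (1,4):dx=+10,dy=+8->C; (1,5):dx=+4,dy=+3->C
  (1,6):dx=+6,dy=+5->C; (1,7):dx=+7,dy=+10->C; (2,3):dx=+7,dy=+10->C; (2,4):dx=+9,dy=+7->C
  (2,5):dx=+3,dy=+2->C; (2,6):dx=+5,dy=+4->C; (2,7):dx=+6,dy=+9->C; (3,4):dx=+2,dy=-3->D
  (3,5):dx=-4,dy=-8->C; (3,6):dx=-2,dy=-6->C; (3,7):dx=-1,dy=-1->C; (4,5):dx=-6,dy=-5->C
  (4,6):dx=-4,dy=-3->C; (4,7):dx=-3,dy=+2->D; (5,6):dx=+2,dy=+2->C; (5,7):dx=+3,dy=+7->C
  (6,7):dx=+1,dy=+5->C
Step 2: C = 19, D = 2, total pairs = 21.
Step 3: tau = (C - D)/(n(n-1)/2) = (19 - 2)/21 = 0.809524.
Step 4: Exact two-sided p-value (enumerate n! = 5040 permutations of y under H0): p = 0.010714.
Step 5: alpha = 0.05. reject H0.

tau_b = 0.8095 (C=19, D=2), p = 0.010714, reject H0.


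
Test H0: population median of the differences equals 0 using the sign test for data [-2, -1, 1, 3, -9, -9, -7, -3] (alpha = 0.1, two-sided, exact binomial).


Step 1: Discard zero differences. Original n = 8; n_eff = number of nonzero differences = 8.
Nonzero differences (with sign): -2, -1, +1, +3, -9, -9, -7, -3
Step 2: Count signs: positive = 2, negative = 6.
Step 3: Under H0: P(positive) = 0.5, so the number of positives S ~ Bin(8, 0.5).
Step 4: Two-sided exact p-value = sum of Bin(8,0.5) probabilities at or below the observed probability = 0.289062.
Step 5: alpha = 0.1. fail to reject H0.

n_eff = 8, pos = 2, neg = 6, p = 0.289062, fail to reject H0.


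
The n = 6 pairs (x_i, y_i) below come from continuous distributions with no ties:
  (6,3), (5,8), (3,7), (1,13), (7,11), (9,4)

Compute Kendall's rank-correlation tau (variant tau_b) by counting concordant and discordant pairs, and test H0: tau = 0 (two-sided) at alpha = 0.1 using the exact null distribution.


Step 1: Enumerate the 15 unordered pairs (i,j) with i<j and classify each by sign(x_j-x_i) * sign(y_j-y_i).
  (1,2):dx=-1,dy=+5->D; (1,3):dx=-3,dy=+4->D; (1,4):dx=-5,dy=+10->D; (1,5):dx=+1,dy=+8->C
  (1,6):dx=+3,dy=+1->C; (2,3):dx=-2,dy=-1->C; (2,4):dx=-4,dy=+5->D; (2,5):dx=+2,dy=+3->C
  (2,6):dx=+4,dy=-4->D; (3,4):dx=-2,dy=+6->D; (3,5):dx=+4,dy=+4->C; (3,6):dx=+6,dy=-3->D
  (4,5):dx=+6,dy=-2->D; (4,6):dx=+8,dy=-9->D; (5,6):dx=+2,dy=-7->D
Step 2: C = 5, D = 10, total pairs = 15.
Step 3: tau = (C - D)/(n(n-1)/2) = (5 - 10)/15 = -0.333333.
Step 4: Exact two-sided p-value (enumerate n! = 720 permutations of y under H0): p = 0.469444.
Step 5: alpha = 0.1. fail to reject H0.

tau_b = -0.3333 (C=5, D=10), p = 0.469444, fail to reject H0.


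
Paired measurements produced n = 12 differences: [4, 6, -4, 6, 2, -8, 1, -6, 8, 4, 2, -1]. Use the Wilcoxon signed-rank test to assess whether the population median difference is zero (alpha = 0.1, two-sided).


Step 1: Drop any zero differences (none here) and take |d_i|.
|d| = [4, 6, 4, 6, 2, 8, 1, 6, 8, 4, 2, 1]
Step 2: Midrank |d_i| (ties get averaged ranks).
ranks: |4|->6, |6|->9, |4|->6, |6|->9, |2|->3.5, |8|->11.5, |1|->1.5, |6|->9, |8|->11.5, |4|->6, |2|->3.5, |1|->1.5
Step 3: Attach original signs; sum ranks with positive sign and with negative sign.
W+ = 6 + 9 + 9 + 3.5 + 1.5 + 11.5 + 6 + 3.5 = 50
W- = 6 + 11.5 + 9 + 1.5 = 28
(Check: W+ + W- = 78 should equal n(n+1)/2 = 78.)
Step 4: Test statistic W = min(W+, W-) = 28.
Step 5: Ties in |d|, so use the tie-corrected normal approximation.
        E[W] = n(n+1)/4 = 12*13/4 = 39.
        Tie groups: |d|=1 (t=2), |d|=2 (t=2), |d|=4 (t=3), |d|=6 (t=3), |d|=8 (t=2); sum(t^3 - t) = 66.
        Var[W] = n(n+1)(2n+1)/24 - sum(t^3-t)/48 = 3900/24 - 66/48 = 161.125.
        z = (W - E[W]) / sqrt(Var[W]) = (28 - 39) / 12.6935 = -0.8666.
        Two-sided p = 2*Phi(z) = 0.386169.
Step 6: alpha = 0.1. fail to reject H0.

W+ = 50, W- = 28, W = min = 28, p = 0.386169, fail to reject H0.


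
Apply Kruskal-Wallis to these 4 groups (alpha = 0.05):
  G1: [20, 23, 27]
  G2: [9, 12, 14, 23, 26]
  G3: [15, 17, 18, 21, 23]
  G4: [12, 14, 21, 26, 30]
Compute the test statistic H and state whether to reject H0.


Step 1: Combine all N = 18 observations and assign midranks.
sorted (value, group, rank): (9,G2,1), (12,G2,2.5), (12,G4,2.5), (14,G2,4.5), (14,G4,4.5), (15,G3,6), (17,G3,7), (18,G3,8), (20,G1,9), (21,G3,10.5), (21,G4,10.5), (23,G1,13), (23,G2,13), (23,G3,13), (26,G2,15.5), (26,G4,15.5), (27,G1,17), (30,G4,18)
Step 2: Sum ranks within each group.
R_1 = 39 (n_1 = 3)
R_2 = 36.5 (n_2 = 5)
R_3 = 44.5 (n_3 = 5)
R_4 = 51 (n_4 = 5)
Step 3: H = 12/(N(N+1)) * sum(R_i^2/n_i) - 3(N+1)
     = 12/(18*19) * (39^2/3 + 36.5^2/5 + 44.5^2/5 + 51^2/5) - 3*19
     = 0.035088 * 1689.7 - 57
     = 2.287719.
Step 4: Ties present; correction factor C = 1 - 48/(18^3 - 18) = 0.991744. Corrected H = 2.287719 / 0.991744 = 2.306764.
Step 5: Under H0, H ~ chi^2(3); p-value = 0.511226.
Step 6: alpha = 0.05. fail to reject H0.

H = 2.3068, df = 3, p = 0.511226, fail to reject H0.


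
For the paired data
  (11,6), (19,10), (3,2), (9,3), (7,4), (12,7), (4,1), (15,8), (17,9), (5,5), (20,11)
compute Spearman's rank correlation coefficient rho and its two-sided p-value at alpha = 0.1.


Step 1: Rank x and y separately (midranks; no ties here).
rank(x): 11->6, 19->10, 3->1, 9->5, 7->4, 12->7, 4->2, 15->8, 17->9, 5->3, 20->11
rank(y): 6->6, 10->10, 2->2, 3->3, 4->4, 7->7, 1->1, 8->8, 9->9, 5->5, 11->11
Step 2: d_i = R_x(i) - R_y(i); compute d_i^2.
  (6-6)^2=0, (10-10)^2=0, (1-2)^2=1, (5-3)^2=4, (4-4)^2=0, (7-7)^2=0, (2-1)^2=1, (8-8)^2=0, (9-9)^2=0, (3-5)^2=4, (11-11)^2=0
sum(d^2) = 10.
Step 3: rho = 1 - 6*10 / (11*(11^2 - 1)) = 1 - 60/1320 = 0.954545.
Step 4: Under H0, t = rho * sqrt((n-2)/(1-rho^2)) = 9.6074 ~ t(9).
Step 5: Two-sided p-value from the t-distribution with 9 df = 0.000005.
Step 6: alpha = 0.1. reject H0.

rho = 0.9545, p = 0.000005, reject H0 at alpha = 0.1.


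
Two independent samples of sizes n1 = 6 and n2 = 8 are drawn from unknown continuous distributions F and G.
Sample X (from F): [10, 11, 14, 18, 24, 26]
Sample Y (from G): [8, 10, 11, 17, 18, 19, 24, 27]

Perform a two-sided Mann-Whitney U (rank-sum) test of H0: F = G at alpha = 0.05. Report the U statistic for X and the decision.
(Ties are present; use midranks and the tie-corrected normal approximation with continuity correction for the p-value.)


Step 1: Combine and sort all 14 observations; assign midranks.
sorted (value, group): (8,Y), (10,X), (10,Y), (11,X), (11,Y), (14,X), (17,Y), (18,X), (18,Y), (19,Y), (24,X), (24,Y), (26,X), (27,Y)
ranks: 8->1, 10->2.5, 10->2.5, 11->4.5, 11->4.5, 14->6, 17->7, 18->8.5, 18->8.5, 19->10, 24->11.5, 24->11.5, 26->13, 27->14
Step 2: Rank sum for X: R1 = 2.5 + 4.5 + 6 + 8.5 + 11.5 + 13 = 46.
Step 3: U_X = R1 - n1(n1+1)/2 = 46 - 6*7/2 = 46 - 21 = 25.
       U_Y = n1*n2 - U_X = 48 - 25 = 23.
Step 4: Ties are present, so use the tie-corrected normal approximation (with continuity correction) for the p-value.
Step 5: p-value = 0.948305; compare to alpha = 0.05. fail to reject H0.

U_X = 25, p = 0.948305, fail to reject H0 at alpha = 0.05.


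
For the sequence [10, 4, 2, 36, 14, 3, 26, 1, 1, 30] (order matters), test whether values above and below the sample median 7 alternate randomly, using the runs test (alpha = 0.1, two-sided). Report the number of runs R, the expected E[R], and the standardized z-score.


Step 1: Compute median = 7; label A = above, B = below.
Labels in order: ABBAABABBA  (n_A = 5, n_B = 5)
Step 2: Count runs R = 7.
Step 3: Under H0 (random ordering), E[R] = 2*n_A*n_B/(n_A+n_B) + 1 = 2*5*5/10 + 1 = 6.0000.
        Var[R] = 2*n_A*n_B*(2*n_A*n_B - n_A - n_B) / ((n_A+n_B)^2 * (n_A+n_B-1)) = 2000/900 = 2.2222.
        SD[R] = 1.4907.
Step 4: Continuity-corrected z = (R - 0.5 - E[R]) / SD[R] = (7 - 0.5 - 6.0000) / 1.4907 = 0.3354.
Step 5: Two-sided p-value via normal approximation = 2*(1 - Phi(|z|)) = 0.737316.
Step 6: alpha = 0.1. fail to reject H0.

R = 7, z = 0.3354, p = 0.737316, fail to reject H0.


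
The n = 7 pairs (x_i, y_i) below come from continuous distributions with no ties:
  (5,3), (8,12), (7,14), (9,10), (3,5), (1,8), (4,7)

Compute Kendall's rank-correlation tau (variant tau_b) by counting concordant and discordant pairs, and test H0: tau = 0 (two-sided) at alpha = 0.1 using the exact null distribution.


Step 1: Enumerate the 21 unordered pairs (i,j) with i<j and classify each by sign(x_j-x_i) * sign(y_j-y_i).
  (1,2):dx=+3,dy=+9->C; (1,3):dx=+2,dy=+11->C; (1,4):dx=+4,dy=+7->C; (1,5):dx=-2,dy=+2->D
  (1,6):dx=-4,dy=+5->D; (1,7):dx=-1,dy=+4->D; (2,3):dx=-1,dy=+2->D; (2,4):dx=+1,dy=-2->D
  (2,5):dx=-5,dy=-7->C; (2,6):dx=-7,dy=-4->C; (2,7):dx=-4,dy=-5->C; (3,4):dx=+2,dy=-4->D
  (3,5):dx=-4,dy=-9->C; (3,6):dx=-6,dy=-6->C; (3,7):dx=-3,dy=-7->C; (4,5):dx=-6,dy=-5->C
  (4,6):dx=-8,dy=-2->C; (4,7):dx=-5,dy=-3->C; (5,6):dx=-2,dy=+3->D; (5,7):dx=+1,dy=+2->C
  (6,7):dx=+3,dy=-1->D
Step 2: C = 13, D = 8, total pairs = 21.
Step 3: tau = (C - D)/(n(n-1)/2) = (13 - 8)/21 = 0.238095.
Step 4: Exact two-sided p-value (enumerate n! = 5040 permutations of y under H0): p = 0.561905.
Step 5: alpha = 0.1. fail to reject H0.

tau_b = 0.2381 (C=13, D=8), p = 0.561905, fail to reject H0.


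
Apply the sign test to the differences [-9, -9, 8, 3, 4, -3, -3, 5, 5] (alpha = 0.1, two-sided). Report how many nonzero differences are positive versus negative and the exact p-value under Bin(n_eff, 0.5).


Step 1: Discard zero differences. Original n = 9; n_eff = number of nonzero differences = 9.
Nonzero differences (with sign): -9, -9, +8, +3, +4, -3, -3, +5, +5
Step 2: Count signs: positive = 5, negative = 4.
Step 3: Under H0: P(positive) = 0.5, so the number of positives S ~ Bin(9, 0.5).
Step 4: Two-sided exact p-value = sum of Bin(9,0.5) probabilities at or below the observed probability = 1.000000.
Step 5: alpha = 0.1. fail to reject H0.

n_eff = 9, pos = 5, neg = 4, p = 1.000000, fail to reject H0.
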